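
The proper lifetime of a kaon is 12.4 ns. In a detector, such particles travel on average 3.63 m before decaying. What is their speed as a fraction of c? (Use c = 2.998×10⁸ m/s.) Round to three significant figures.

Let x = d/(cτ) = 3.630 m / (2.998×10⁸ m/s × 1.240×10^-8 s) = 0.97646. Since d = βγcτ, x = βγ = β/√(1−β²).
Solving: β² = x²/(1+x²) = 0.953474/1.953474 = 0.488091, so β = 0.699.

0.699c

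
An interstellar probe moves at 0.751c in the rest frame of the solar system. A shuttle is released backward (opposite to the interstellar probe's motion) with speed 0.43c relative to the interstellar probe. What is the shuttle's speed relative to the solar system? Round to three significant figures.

0.474c

Relativistic velocity addition: u = (u' + v)/(1 + u'v/c²), with u' = −0.43c and v = 0.751c.
Numerator: −0.43 + 0.751 = 0.321. Denominator: 1 + (−0.43)(0.751) = 0.67707.
u = 0.321/0.67707 = 0.4741, so the speed is 0.474c.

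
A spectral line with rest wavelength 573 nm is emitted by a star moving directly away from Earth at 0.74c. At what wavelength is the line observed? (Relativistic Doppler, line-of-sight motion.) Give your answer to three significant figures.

Relativistic Doppler for wavelength: λ_obs = λ_src · √((1+β)/(1−β)).
With β = 0.74: factor = √(1.74/0.26) = 2.5869.
λ_obs = 573 × 2.5869 = 1480 nm.

1480 nm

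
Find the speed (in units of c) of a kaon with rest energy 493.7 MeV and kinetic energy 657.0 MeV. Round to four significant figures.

0.9033c

γ = 1 + K/(mc²) = 1 + 657.0/493.7 = 2.3308.
β = √(1 − 1/γ²) = √(1 − 0.184073) = √0.815927 = 0.9033.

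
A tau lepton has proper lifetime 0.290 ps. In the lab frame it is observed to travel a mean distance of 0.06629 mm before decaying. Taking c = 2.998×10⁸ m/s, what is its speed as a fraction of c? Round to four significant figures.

0.6063c

Let x = d/(cτ) = 6.629×10^-5 m / (2.998×10⁸ m/s × 2.900×10^-13 s) = 0.76246. Since d = βγcτ, x = βγ = β/√(1−β²).
Solving: β² = x²/(1+x²) = 0.581345/1.581345 = 0.367627, so β = 0.6063.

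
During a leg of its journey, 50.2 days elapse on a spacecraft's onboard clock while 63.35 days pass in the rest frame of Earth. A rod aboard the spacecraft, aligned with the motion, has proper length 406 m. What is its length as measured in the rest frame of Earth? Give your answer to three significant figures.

From Δt = γΔτ: γ = 63.35/50.2 = 1.26195.
L = L₀/γ = 406/1.26195 = 322 m.

322 m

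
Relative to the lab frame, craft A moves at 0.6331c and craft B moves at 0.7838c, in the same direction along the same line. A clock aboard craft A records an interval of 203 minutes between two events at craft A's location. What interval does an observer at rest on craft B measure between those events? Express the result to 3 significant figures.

The velocity of craft A relative to craft B is (0.6331 − 0.7838)c / (1 − 0.6331×0.7838) = −0.29914c; relative speed 0.29914c.
At |u| = 0.29914c, γ = (1 − 0.0894847)^(−1/2) = 1.048.
The clock on craft A records proper time, so craft B measures Δt = γΔτ = 1.048 × 203 = 213 minutes.

213 minutes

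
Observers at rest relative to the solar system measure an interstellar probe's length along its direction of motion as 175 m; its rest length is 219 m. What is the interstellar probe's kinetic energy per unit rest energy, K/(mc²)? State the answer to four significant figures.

0.2514

Length contraction gives γ = L₀/L = 219/175 = 1.25143.
Since K = (γ−1)mc², K/(mc²) = 1.25143 − 1 = 0.2514.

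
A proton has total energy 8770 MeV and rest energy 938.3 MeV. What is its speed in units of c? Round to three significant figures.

0.994c

Total energy E = γmc² gives γ = 8770/938.3 = 9.3467.
Hence β = √(1 − 1/γ²) = √(1 − 0.0114468) = √0.9885532 = 0.994.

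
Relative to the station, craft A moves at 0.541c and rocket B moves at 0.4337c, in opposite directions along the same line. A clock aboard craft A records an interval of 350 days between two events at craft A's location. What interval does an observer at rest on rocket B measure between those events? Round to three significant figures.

570 days

Speed of craft A in rocket B's frame: u = (v_A + v_B)/(1 + v_A v_B/c²) = (0.541 + 0.4337)/(1 + 0.541×0.4337) = 0.9747/1.2346317 = 0.78947; |u| = 0.78947c.
γ for this relative speed: γ = 1/√(1 − 0.623263) = 1.6292.
Craft A's interval is proper; time dilation gives Δt_B = γΔτ = 1.6292 × 350 days = 570 days.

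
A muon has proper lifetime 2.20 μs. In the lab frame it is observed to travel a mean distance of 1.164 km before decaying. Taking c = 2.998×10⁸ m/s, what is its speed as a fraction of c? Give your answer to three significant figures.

0.870c

Lab distance = (lab lifetime)·v = γτ·βc, so βγ = d/(cτ) = 1164/(2.998×10⁸ × 2.200×10^-6) = 1.7648.
With βγ = 1.7648: γ² = 1 + (βγ)² = 4.11452, and β = (βγ)/γ = 1.7648/2.02843 = 0.870.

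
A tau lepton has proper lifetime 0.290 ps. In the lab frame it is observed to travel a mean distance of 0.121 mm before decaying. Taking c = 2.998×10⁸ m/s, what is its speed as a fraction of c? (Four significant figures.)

0.8121c

Let x = d/(cτ) = 1.210×10^-4 m / (2.998×10⁸ m/s × 2.900×10^-13 s) = 1.3917. Since d = βγcτ, x = βγ = β/√(1−β²).
Solving: β² = x²/(1+x²) = 1.93683/2.93683 = 0.659497, so β = 0.8121.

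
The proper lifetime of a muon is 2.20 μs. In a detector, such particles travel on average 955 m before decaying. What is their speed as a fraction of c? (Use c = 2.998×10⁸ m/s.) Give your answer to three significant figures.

Let x = d/(cτ) = 955.0 m / (2.998×10⁸ m/s × 2.200×10^-6 s) = 1.4479. Since d = βγcτ, x = βγ = β/√(1−β²).
Solving: β² = x²/(1+x²) = 2.09641/3.09641 = 0.677045, so β = 0.823.

0.823c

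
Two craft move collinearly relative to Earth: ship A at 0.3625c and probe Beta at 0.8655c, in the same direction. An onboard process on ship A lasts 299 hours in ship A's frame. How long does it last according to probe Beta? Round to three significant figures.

440 hours

The velocity of ship A relative to probe Beta is (0.3625 − 0.8655)c / (1 − 0.3625×0.8655) = −0.73296c; relative speed 0.73296c.
γ for this relative speed: γ = 1/√(1 − 0.53723) = 1.47.
The clock on ship A records proper time, so probe Beta measures Δt = γΔτ = 1.47 × 299 = 440 hours.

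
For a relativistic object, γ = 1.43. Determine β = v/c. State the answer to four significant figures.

0.7148

β = √(1 − 1/γ²) = √(1 − 1/2.0449) = √0.510979 = 0.7148.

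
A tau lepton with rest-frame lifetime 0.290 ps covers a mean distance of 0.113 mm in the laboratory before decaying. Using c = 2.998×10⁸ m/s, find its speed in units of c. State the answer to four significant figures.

0.7926c

Lab distance = (lab lifetime)·v = γτ·βc, so βγ = d/(cτ) = 1.130×10^-4/(2.998×10⁸ × 2.900×10^-13) = 1.2997.
With βγ = 1.2997: γ² = 1 + (βγ)² = 2.68922, and β = (βγ)/γ = 1.2997/1.63988 = 0.7926.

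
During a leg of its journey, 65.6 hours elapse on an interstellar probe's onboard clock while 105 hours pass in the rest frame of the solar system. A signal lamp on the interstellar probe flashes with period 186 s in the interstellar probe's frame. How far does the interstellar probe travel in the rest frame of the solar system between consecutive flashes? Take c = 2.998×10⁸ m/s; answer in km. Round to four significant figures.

From Δt = γΔτ: γ = 105/65.6 = 1.60061.
β = √(1 − 1/γ²) = 0.78082. Lab-frame period = γτ = 1.60061×186 s = 297.71 s. Distance = βc × γτ = 0.78082 × 2.998×10⁸ m/s × 297.71 s = 6.9691×10^10 m = 6.969×10^7 km.

6.969×10^7 km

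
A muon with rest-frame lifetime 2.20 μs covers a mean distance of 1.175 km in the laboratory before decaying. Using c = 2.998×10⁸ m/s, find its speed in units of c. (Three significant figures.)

Lab distance = (lab lifetime)·v = γτ·βc, so βγ = d/(cτ) = 1175/(2.998×10⁸ × 2.200×10^-6) = 1.7815.
With βγ = 1.7815: γ² = 1 + (βγ)² = 4.17374, and β = (βγ)/γ = 1.7815/2.04297 = 0.872.

0.872c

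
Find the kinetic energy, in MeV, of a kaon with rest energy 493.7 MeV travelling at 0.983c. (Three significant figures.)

With β = 0.983, γ = 1/√(1 − 0.983²) = 1/√0.033711 = 5.4465.
Kinetic energy: K = (γ − 1)mc² = (5.4465 − 1) × 493.7 MeV = 4.4465 × 493.7 = 2200 MeV.

2200 MeV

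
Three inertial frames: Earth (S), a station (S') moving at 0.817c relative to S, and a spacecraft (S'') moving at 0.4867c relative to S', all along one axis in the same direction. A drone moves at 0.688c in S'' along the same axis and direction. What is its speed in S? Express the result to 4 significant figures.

0.9872c

Compose velocities in two stages. Stage 1 (into S'): u₁ = (0.688+0.4867)/(1+0.688×0.4867) = 0.88002.
Stage 2 (into S): u = (0.88002+0.817)/(1+0.88002×0.817) = 0.98723, so the speed is 0.9872c.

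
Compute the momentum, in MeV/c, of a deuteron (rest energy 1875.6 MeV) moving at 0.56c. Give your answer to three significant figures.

1270 MeV/c

Lorentz factor: γ = (1 − 0.3136)^(−1/2) = 1.207.
Momentum: p = γβ·mc = 1.207 × 0.56 × 1875.6 MeV/c = 1270 MeV/c.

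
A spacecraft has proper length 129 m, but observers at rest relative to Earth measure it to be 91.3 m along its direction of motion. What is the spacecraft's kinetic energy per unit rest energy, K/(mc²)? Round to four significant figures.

From L = L₀/γ: γ = 129/91.3 = 1.41292.
K/(mc²) = γ − 1 = 1.41292 − 1 = 0.4129.

0.4129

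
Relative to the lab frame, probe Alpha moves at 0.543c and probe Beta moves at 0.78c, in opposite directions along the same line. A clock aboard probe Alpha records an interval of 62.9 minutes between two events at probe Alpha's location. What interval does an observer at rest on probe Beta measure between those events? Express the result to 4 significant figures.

Speed of probe Alpha in probe Beta's frame: u = (v_A + v_B)/(1 + v_A v_B/c²) = (0.543 + 0.78)/(1 + 0.543×0.78) = 1.323/1.42354 = 0.92937; |u| = 0.92937c.
γ for this relative speed: γ = 1/√(1 − 0.863729) = 2.7089.
The clock on probe Alpha records proper time, so probe Beta measures Δt = γΔτ = 2.7089 × 62.9 = 170.4 minutes.

170.4 minutes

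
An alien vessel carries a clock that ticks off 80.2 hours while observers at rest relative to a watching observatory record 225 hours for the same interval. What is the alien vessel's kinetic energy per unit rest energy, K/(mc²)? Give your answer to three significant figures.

γ = Δt/Δτ = 225/80.2 = 2.80549.
K/(mc²) = γ − 1 = 2.80549 − 1 = 1.81.

1.81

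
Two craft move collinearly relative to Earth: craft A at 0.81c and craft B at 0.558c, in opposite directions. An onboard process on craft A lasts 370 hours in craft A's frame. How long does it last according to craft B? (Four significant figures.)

1104 hours

Speed of craft A in craft B's frame: u = (v_A + v_B)/(1 + v_A v_B/c²) = (0.81 + 0.558)/(1 + 0.81×0.558) = 1.368/1.45198 = 0.94216; |u| = 0.94216c.
At |u| = 0.94216c, γ = (1 − 0.887665)^(−1/2) = 2.9836.
The clock on craft A records proper time, so craft B measures Δt = γΔτ = 2.9836 × 370 = 1104 hours.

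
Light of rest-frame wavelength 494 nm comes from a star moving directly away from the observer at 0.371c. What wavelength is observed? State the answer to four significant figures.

729.3 nm

Relativistic Doppler for wavelength: λ_obs = λ_src · √((1+β)/(1−β)).
With β = 0.371: factor = √(1.371/0.629) = 1.4764.
λ_obs = 494 × 1.4764 = 729.3 nm.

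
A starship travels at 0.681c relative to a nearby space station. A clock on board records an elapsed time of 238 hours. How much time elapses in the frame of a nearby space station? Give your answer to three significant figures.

325 hours

γ = 1/√(1 − β²) = 1/√(1 − 0.463761) = 1/√0.536239 = 1/0.732283 = 1.3656.
The onboard clock measures proper time, so the interval in the rest frame of a nearby space station is dilated: Δt = γ·Δτ = 1.3656 × 238 hours = 325 hours.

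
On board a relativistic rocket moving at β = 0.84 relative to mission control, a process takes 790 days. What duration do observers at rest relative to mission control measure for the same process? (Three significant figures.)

β² = 0.7056, so γ = 1/√0.2944 = 1.843.
Time dilation: Δt = γ·Δτ = 1.843 × 790 = 1460 days.

1460 days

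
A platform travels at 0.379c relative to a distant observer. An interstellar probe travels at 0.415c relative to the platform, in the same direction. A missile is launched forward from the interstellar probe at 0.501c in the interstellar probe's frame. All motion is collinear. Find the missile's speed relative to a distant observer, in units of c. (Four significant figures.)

Compose velocities in two stages. Stage 1 (into S'): u₁ = (0.501+0.415)/(1+0.501×0.415) = 0.75833.
Stage 2 (into S): u = (0.75833+0.379)/(1+0.75833×0.379) = 0.88343, so the speed is 0.8834c.

0.8834c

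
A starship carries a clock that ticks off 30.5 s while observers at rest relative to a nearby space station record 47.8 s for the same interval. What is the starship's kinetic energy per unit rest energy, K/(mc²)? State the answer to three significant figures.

0.567

γ = Δt/Δτ = 47.8/30.5 = 1.56721.
K/(mc²) = γ − 1 = 1.56721 − 1 = 0.567.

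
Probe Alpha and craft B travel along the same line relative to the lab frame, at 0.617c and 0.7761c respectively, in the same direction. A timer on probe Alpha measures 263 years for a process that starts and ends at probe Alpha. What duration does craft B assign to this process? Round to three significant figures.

276 years

The velocity of probe Alpha relative to craft B is (0.617 − 0.7761)c / (1 − 0.617×0.7761) = −0.30529c; relative speed 0.30529c.
At |u| = 0.30529c, γ = (1 − 0.093202)^(−1/2) = 1.0501.
Probe Alpha's interval is proper; time dilation gives Δt_B = γΔτ = 1.0501 × 263 years = 276 years.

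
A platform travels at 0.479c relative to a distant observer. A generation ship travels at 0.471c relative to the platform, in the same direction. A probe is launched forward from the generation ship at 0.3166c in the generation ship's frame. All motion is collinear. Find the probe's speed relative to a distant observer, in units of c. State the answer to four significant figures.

Apply u = (u'+v)/(1+u'v) twice. Probe in the platform frame: (0.3166+0.471)/(1+0.3166·0.471) = 0.7876/1.1491186 = 0.68539c.
That velocity, transformed to the rest frame of a distant observer: (0.68539+0.479)/(1+0.68539·0.479) = 1.16439/1.32830181 = 0.8766c.

0.8766c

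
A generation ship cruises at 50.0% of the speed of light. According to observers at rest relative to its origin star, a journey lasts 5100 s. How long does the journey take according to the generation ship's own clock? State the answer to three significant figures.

4420 s

γ = 1/√(1 − β²) = 1/√(1 − 0.25) = 1/√0.75 = 1/0.866025 = 1.1547.
The generation ship's clock runs slow as seen from its origin star, so Δτ = Δt/γ = 5100/1.1547 = 4420 s.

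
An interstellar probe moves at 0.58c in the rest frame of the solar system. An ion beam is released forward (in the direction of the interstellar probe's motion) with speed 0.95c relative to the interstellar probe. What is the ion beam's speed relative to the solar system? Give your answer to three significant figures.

0.986c

Relativistic velocity addition: u = (u' + v)/(1 + u'v/c²), with u' = 0.95c and v = 0.58c.
Numerator: 0.95 + 0.58 = 1.53. Denominator: 1 + (0.95)(0.58) = 1.551.
u = 1.53/1.551 = 0.98646, so the speed is 0.986c.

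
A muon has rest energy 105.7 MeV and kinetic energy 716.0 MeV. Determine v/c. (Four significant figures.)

γ = 1 + K/(mc²) = 1 + 716.0/105.7 = 7.7739.
β = √(1 − 1/γ²) = √(1 − 0.0165471) = √0.9834529 = 0.9917.

0.9917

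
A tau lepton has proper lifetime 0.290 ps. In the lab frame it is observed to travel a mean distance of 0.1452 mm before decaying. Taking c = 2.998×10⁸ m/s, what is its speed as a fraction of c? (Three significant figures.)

0.858c

d = βγcτ ⇒ βγ = d/(cτ) = 1.452×10^-4 m / (8.6942×10^-5 m) = 1.6701.
β = (βγ)/√(1+(βγ)²) = 1.6701/√3.78923 = 0.858.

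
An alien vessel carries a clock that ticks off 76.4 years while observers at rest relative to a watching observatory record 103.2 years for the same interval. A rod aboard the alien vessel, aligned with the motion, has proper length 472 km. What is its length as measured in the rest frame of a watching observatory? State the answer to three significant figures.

The time-dilation ratio gives γ = 103.2/76.4 = 1.35079.
The rod contracts by the same γ: 472 km / 1.35079 = 349 km.

349 km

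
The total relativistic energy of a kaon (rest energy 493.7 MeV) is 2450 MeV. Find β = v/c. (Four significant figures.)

0.9795

γ = E/(mc²) = 2450/493.7 = 4.9625.
β = √(1 − 1/γ²) = √(1 − 0.0406068) = √0.9593932 = 0.9795.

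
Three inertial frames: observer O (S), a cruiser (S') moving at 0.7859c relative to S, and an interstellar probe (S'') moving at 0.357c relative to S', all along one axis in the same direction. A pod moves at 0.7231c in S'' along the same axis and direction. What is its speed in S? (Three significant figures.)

0.982c

Compose velocities in two stages. Stage 1 (into S'): u₁ = (0.7231+0.357)/(1+0.7231×0.357) = 0.85848.
Stage 2 (into S): u = (0.85848+0.7859)/(1+0.85848×0.7859) = 0.98191, so the speed is 0.982c.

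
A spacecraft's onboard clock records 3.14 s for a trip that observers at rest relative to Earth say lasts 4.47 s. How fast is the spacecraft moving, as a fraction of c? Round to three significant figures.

0.712c

γ = Δt/Δτ = 4.47/3.14 = 1.4236.
β = √(1 − 1/γ²) = √(1 − 0.493428) = √0.506572 = 0.712.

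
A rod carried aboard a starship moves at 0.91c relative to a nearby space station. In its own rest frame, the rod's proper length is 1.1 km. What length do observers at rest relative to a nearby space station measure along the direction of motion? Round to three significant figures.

With β = 0.91, γ = 1/√(1 − 0.91²) = 1/√0.1719 = 2.4119.
Along the direction of motion the measured length is L₀/γ = 1.1/2.4119 = 0.456 km.

0.456 km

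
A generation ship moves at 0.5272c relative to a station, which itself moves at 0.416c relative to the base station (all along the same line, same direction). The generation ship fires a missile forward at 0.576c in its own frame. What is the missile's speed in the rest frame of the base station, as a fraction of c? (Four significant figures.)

Compose velocities in two stages. Stage 1 (into S'): u₁ = (0.576+0.5272)/(1+0.576×0.5272) = 0.84623.
Stage 2 (into S): u = (0.84623+0.416)/(1+0.84623×0.416) = 0.93358, so the speed is 0.9336c.

0.9336c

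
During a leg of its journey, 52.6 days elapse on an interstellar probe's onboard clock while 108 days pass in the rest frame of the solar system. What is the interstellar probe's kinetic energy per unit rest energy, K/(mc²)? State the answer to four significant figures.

1.053

From Δt = γΔτ: γ = 108/52.6 = 2.05323.
Since K = (γ−1)mc², K/(mc²) = 2.05323 − 1 = 1.053.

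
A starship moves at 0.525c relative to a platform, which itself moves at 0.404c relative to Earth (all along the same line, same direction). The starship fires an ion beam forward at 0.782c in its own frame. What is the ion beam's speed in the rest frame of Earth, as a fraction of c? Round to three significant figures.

0.968c

First combine the ion beam and starship (S''→S'): u₁ = (0.782 + 0.525)/(1 + 0.782×0.525) = 1.307/1.41055 = 0.92659.
Then combine with the platform (S'→S): u = (0.92659 + 0.404)/(1 + 0.92659×0.404) = 1.33059/1.37434236 = 0.96816.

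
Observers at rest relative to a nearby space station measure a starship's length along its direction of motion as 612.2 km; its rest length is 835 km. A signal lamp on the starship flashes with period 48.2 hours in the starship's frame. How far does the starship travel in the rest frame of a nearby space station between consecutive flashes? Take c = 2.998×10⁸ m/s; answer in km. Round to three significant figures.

From L = L₀/γ: γ = 835/612.2 = 1.36393.
β = √(1 − 1/γ²) = 0.68004. Lab-frame period = γτ = 1.36393×48.2 hours = 65.741 hours. Distance = βc × γτ = 0.68004 × 2.998×10⁸ m/s × 236667.6 s = 4.8251×10^13 m = 4.83×10^10 km.

4.83×10^10 km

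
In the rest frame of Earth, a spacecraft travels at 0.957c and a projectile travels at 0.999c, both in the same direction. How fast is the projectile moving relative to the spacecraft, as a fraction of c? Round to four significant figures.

Transform to the spacecraft's frame: u' = (u − v)/(1 − uv/c²).
u' = (0.999 − 0.957)/(1 − 0.999×0.957) = 0.042/0.043957 = 0.95548.
Speed in the spacecraft's frame: 0.9555c (in the same direction).

0.9555c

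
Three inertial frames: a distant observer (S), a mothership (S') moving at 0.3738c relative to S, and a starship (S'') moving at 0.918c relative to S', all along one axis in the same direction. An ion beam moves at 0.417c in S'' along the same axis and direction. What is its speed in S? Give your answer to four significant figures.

0.9841c

Apply u = (u'+v)/(1+u'v) twice. Ion beam in the mothership frame: (0.417+0.918)/(1+0.417·0.918) = 1.335/1.382806 = 0.96543c.
That velocity, transformed to the rest frame of a distant observer: (0.96543+0.3738)/(1+0.96543·0.3738) = 1.33923/1.360877734 = 0.98409c.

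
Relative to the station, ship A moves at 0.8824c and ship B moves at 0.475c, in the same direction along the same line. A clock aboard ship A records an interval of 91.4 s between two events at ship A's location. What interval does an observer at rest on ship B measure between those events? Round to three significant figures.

The velocity of ship A relative to ship B is (0.8824 − 0.475)c / (1 − 0.8824×0.475) = 0.70137c; relative speed 0.70137c.
γ for this relative speed: γ = 1/√(1 − 0.49192) = 1.4029.
The clock on ship A records proper time, so ship B measures Δt = γΔτ = 1.4029 × 91.4 = 128 s.

128 s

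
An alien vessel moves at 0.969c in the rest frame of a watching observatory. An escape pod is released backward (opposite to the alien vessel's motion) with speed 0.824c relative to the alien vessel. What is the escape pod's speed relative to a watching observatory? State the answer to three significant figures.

In units of c, u = (u' + v)/(1 + u'v) with u' = −0.824 and v = 0.969.
Numerator: −0.824 + 0.969 = 0.145. Denominator: 1 + (−0.824)(0.969) = 0.201544.
u = 0.145/0.201544 = 0.71945, so the speed is 0.719c.

0.719c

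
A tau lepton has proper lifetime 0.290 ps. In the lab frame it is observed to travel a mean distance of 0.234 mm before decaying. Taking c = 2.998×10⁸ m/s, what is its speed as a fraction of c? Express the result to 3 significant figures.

0.937c

Let x = d/(cτ) = 2.340×10^-4 m / (2.998×10⁸ m/s × 2.900×10^-13 s) = 2.6914. Since d = βγcτ, x = βγ = β/√(1−β²).
Solving: β² = x²/(1+x²) = 7.24363/8.24363 = 0.878694, so β = 0.937.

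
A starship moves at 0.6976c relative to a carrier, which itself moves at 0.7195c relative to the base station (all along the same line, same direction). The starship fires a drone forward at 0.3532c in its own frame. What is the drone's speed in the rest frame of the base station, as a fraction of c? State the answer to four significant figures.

First combine the drone and starship (S''→S'): u₁ = (0.3532 + 0.6976)/(1 + 0.3532×0.6976) = 1.0508/1.24639232 = 0.84307.
Then combine with the carrier (S'→S): u = (0.84307 + 0.7195)/(1 + 0.84307×0.7195) = 1.56257/1.606588865 = 0.9726.

0.9726c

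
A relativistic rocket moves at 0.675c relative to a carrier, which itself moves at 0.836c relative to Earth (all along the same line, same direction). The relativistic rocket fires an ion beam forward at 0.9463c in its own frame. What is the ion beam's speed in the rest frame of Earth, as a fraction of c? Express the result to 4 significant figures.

Apply u = (u'+v)/(1+u'v) twice. Ion beam in the carrier frame: (0.9463+0.675)/(1+0.9463·0.675) = 1.6213/1.6387525 = 0.98935c.
That velocity, transformed to the rest frame of Earth: (0.98935+0.836)/(1+0.98935·0.836) = 1.82535/1.8270966 = 0.99904c.

0.9990c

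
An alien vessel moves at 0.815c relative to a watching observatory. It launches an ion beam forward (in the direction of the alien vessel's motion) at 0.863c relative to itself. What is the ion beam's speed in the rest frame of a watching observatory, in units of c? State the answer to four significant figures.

0.9851c

In units of c, u = (u' + v)/(1 + u'v) with u' = 0.863 and v = 0.815.
Numerator: 0.863 + 0.815 = 1.678. Denominator: 1 + (0.863)(0.815) = 1.703345.
u = 1.678/1.703345 = 0.98512, so the speed is 0.9851c.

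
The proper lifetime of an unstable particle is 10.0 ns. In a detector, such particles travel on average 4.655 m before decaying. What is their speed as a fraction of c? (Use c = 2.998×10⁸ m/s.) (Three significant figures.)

d = βγcτ ⇒ βγ = d/(cτ) = 4.655 m / (2.998 m) = 1.5527.
β = (βγ)/√(1+(βγ)²) = 1.5527/√3.41088 = 0.841.

0.841c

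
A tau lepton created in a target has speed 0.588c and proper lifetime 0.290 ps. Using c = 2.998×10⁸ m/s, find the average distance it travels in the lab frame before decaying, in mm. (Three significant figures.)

γ = 1/√(1 − β²) = 1/√(1 − 0.345744) = 1/√0.654256 = 1/0.808861 = 1.2363.
Lab-frame lifetime: Δt = γτ = 1.2363 × 0.290 ps = 0.35853 ps.
Distance: d = vΔt = 0.588 × 2.998×10⁸ m/s × 3.5853×10^-13 s = 6.32×10^-5 m = 0.0632 mm.

0.0632 mm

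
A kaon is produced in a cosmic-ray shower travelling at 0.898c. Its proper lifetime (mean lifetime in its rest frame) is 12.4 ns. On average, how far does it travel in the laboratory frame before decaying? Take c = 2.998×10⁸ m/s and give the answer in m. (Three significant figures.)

7.59 m

γ = 1/√(1 − β²) = 1/√(1 − 0.806404) = 1/√0.193596 = 1/0.439995 = 2.2728.
Lab-frame lifetime: Δt = γτ = 2.2728 × 12.4 ns = 28.183 ns.
Distance: d = vΔt = 0.898 × 2.998×10⁸ m/s × 2.8183×10^-8 s = 7.59 m.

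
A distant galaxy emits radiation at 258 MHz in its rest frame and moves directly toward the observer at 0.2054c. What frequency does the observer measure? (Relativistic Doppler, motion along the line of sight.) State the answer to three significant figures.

Relativistic Doppler (source moving toward): f_obs = f_src · √((1+β)/(1−β)).
With β = 0.2054: factor = √(1.2054/0.7946) = 1.2317.
f_obs = 258 × 1.2317 = 318 MHz.

318 MHz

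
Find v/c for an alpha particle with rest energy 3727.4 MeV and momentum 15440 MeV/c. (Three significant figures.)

βγ = pc/(mc²) = 15440/3727.4 = 4.1423.
Since γ² = 1 + (βγ)² = 18.1586, γ = √18.1586 = 4.26129, and β = (βγ)/γ = 4.1423/4.26129 = 0.972.

0.972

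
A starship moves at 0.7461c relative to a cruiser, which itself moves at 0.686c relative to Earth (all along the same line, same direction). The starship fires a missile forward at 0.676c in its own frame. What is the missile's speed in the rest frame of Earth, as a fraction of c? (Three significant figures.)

0.990c

Apply u = (u'+v)/(1+u'v) twice. Missile in the cruiser frame: (0.676+0.7461)/(1+0.676·0.7461) = 1.4221/1.5043636 = 0.94532c.
That velocity, transformed to the rest frame of Earth: (0.94532+0.686)/(1+0.94532·0.686) = 1.63132/1.64848952 = 0.98958c.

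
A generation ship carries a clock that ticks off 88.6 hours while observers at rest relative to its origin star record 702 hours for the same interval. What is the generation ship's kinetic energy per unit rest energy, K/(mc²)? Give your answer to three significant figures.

From Δt = γΔτ: γ = 702/88.6 = 7.92325.
Since K = (γ−1)mc², K/(mc²) = 7.92325 − 1 = 6.92.

6.92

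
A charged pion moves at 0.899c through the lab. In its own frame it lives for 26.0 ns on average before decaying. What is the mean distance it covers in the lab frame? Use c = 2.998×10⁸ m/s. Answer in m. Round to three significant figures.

16.0 m

Lorentz factor: γ = (1 − 0.808201)^(−1/2) = 2.2834.
Lab-frame lifetime: Δt = γτ = 2.2834 × 26.0 ns = 59.368 ns.
Distance: d = vΔt = 0.899 × 2.998×10⁸ m/s × 5.9368×10^-8 s = 16.0 m.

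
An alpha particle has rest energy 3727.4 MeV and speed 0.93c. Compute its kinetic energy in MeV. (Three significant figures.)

Lorentz factor: γ = (1 − 0.8649)^(−1/2) = 2.7206.
Kinetic energy: K = (γ − 1)mc² = (2.7206 − 1) × 3727.4 MeV = 1.7206 × 3727.4 = 6410 MeV.

6410 MeV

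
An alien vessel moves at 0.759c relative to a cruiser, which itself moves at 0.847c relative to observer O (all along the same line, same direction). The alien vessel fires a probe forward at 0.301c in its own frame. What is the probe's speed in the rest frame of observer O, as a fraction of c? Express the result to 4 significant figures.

First combine the probe and alien vessel (S''→S'): u₁ = (0.301 + 0.759)/(1 + 0.301×0.759) = 1.06/1.228459 = 0.86287.
Then combine with the cruiser (S'→S): u = (0.86287 + 0.847)/(1 + 0.86287×0.847) = 1.70987/1.73085089 = 0.98788.

0.9879c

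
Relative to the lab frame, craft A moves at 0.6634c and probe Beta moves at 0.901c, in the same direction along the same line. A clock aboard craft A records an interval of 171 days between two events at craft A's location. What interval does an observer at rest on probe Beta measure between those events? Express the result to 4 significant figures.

The velocity of craft A relative to probe Beta is (0.6634 − 0.901)c / (1 − 0.6634×0.901) = −0.59064c; relative speed 0.59064c.
At |u| = 0.59064c, γ = (1 − 0.348856)^(−1/2) = 1.2393.
Craft A's interval is proper; time dilation gives Δt_B = γΔτ = 1.2393 × 171 days = 211.9 days.

211.9 days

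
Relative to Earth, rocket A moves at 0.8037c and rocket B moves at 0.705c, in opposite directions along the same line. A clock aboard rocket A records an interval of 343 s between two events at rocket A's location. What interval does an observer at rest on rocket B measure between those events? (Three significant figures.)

1270 s

Speed of rocket A in rocket B's frame: u = (v_A + v_B)/(1 + v_A v_B/c²) = (0.8037 + 0.705)/(1 + 0.8037×0.705) = 1.5087/1.5666085 = 0.96304; |u| = 0.96304c.
γ for this relative speed: γ = 1/√(1 − 0.927446) = 3.7125.
The clock on rocket A records proper time, so rocket B measures Δt = γΔτ = 3.7125 × 343 = 1270 s.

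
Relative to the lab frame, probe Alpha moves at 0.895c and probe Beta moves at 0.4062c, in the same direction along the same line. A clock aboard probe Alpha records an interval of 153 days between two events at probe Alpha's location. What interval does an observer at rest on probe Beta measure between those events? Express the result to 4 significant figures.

The velocity of probe Alpha relative to probe Beta is (0.895 − 0.4062)c / (1 − 0.895×0.4062) = 0.76801c; relative speed 0.76801c.
At |u| = 0.76801c, γ = (1 − 0.589839)^(−1/2) = 1.5614.
Probe Alpha's interval is proper; time dilation gives Δt_B = γΔτ = 1.5614 × 153 days = 238.9 days.

238.9 days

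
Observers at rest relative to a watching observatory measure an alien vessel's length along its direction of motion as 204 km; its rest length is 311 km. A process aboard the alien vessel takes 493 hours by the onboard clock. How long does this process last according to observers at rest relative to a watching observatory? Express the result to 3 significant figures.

752 hours

Length contraction gives γ = L₀/L = 311/204 = 1.52451.
Δt = γΔτ = 1.52451 × 493 = 752 hours.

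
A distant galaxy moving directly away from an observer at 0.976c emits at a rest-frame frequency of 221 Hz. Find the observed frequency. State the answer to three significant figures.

24.4 Hz

Relativistic Doppler (source moving away): f_obs = f_src · √((1−β)/(1+β)).
With β = 0.976: factor = √(0.024/1.976) = 0.11021.
f_obs = 221 × 0.11021 = 24.4 Hz.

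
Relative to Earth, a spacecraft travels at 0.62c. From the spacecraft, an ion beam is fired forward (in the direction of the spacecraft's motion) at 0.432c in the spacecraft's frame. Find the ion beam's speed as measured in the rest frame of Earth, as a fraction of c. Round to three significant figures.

0.830c

Relativistic velocity addition: u = (u' + v)/(1 + u'v/c²), with u' = 0.432c and v = 0.62c.
Numerator: 0.432 + 0.62 = 1.052. Denominator: 1 + (0.432)(0.62) = 1.26784.
u = 1.052/1.26784 = 0.82976, so the speed is 0.830c.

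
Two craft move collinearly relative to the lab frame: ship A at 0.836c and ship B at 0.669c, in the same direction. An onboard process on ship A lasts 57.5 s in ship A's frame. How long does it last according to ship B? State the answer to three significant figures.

62.1 s

Speed of ship A in ship B's frame: u = (v_A − v_B)/(1 − v_A v_B/c²) = (0.836 − 0.669)/(1 − 0.836×0.669) = 0.167/0.440716 = 0.37893; |u| = 0.37893c.
At |u| = 0.37893c, γ = (1 − 0.143588)^(−1/2) = 1.0806.
Ship A's interval is proper; time dilation gives Δt_B = γΔτ = 1.0806 × 57.5 s = 62.1 s.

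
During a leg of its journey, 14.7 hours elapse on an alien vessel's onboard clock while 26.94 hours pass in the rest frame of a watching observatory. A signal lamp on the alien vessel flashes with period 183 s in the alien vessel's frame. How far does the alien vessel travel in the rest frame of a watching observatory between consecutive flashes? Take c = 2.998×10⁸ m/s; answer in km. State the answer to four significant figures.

8.426×10^7 km

From Δt = γΔτ: γ = 26.94/14.7 = 1.83265.
β = √(1 − 1/γ²) = 0.83801. Lab-frame period = γτ = 1.83265×183 s = 335.37 s. Distance = βc × γτ = 0.83801 × 2.998×10⁸ m/s × 335.37 s = 8.4257×10^10 m = 8.426×10^7 km.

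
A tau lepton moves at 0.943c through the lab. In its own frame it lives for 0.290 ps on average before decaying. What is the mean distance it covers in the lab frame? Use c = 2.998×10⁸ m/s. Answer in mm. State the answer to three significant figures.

0.246 mm

Lorentz factor: γ = (1 − 0.889249)^(−1/2) = 3.0049.
Lab-frame lifetime: Δt = γτ = 3.0049 × 0.290 ps = 0.87142 ps.
Distance: d = vΔt = 0.943 × 2.998×10⁸ m/s × 8.7142×10^-13 s = 2.46×10^-4 m = 0.246 mm.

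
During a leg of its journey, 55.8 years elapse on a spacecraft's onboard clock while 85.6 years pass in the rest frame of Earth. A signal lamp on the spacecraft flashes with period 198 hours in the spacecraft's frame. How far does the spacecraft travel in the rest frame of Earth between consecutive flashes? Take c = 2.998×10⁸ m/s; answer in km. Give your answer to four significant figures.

γ = Δt/Δτ = 85.6/55.8 = 1.53405.
β = √(1 − 1/γ²) = 0.75833. Lab-frame period = γτ = 1.53405×198 hours = 303.74 hours. Distance = βc × γτ = 0.75833 × 2.998×10⁸ m/s × 1093464 s = 2.4860×10^14 m = 2.486×10^11 km.

2.486×10^11 km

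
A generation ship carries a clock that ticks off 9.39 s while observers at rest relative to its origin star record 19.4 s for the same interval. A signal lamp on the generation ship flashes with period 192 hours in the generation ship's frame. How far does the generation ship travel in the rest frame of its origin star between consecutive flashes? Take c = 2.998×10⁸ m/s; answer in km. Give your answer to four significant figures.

3.746×10^11 km

γ = Δt/Δτ = 19.4/9.39 = 2.06603.
β = √(1 − 1/γ²) = 0.87506. Lab-frame period = γτ = 2.06603×192 hours = 396.68 hours. Distance = βc × γτ = 0.87506 × 2.998×10⁸ m/s × 1428048 s = 3.7464×10^14 m = 3.746×10^11 km.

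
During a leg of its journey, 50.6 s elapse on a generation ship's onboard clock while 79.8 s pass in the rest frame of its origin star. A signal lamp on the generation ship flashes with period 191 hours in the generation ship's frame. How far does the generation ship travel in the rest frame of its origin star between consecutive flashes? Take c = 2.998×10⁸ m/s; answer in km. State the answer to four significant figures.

γ = Δt/Δτ = 79.8/50.6 = 1.57708.
β = √(1 − 1/γ²) = 0.77326. Lab-frame period = γτ = 1.57708×191 hours = 301.22 hours. Distance = βc × γτ = 0.77326 × 2.998×10⁸ m/s × 1084392 s = 2.5139×10^14 m = 2.514×10^11 km.

2.514×10^11 km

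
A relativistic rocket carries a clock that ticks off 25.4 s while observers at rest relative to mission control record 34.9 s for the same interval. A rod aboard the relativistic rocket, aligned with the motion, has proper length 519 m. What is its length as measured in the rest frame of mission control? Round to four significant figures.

γ = Δt/Δτ = 34.9/25.4 = 1.37402.
The rod contracts by the same γ: 519 m / 1.37402 = 377.7 m.

377.7 m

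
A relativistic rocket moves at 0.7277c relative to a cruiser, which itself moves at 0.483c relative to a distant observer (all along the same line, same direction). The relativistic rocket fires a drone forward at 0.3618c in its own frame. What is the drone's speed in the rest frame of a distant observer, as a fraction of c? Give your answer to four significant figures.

0.9498c

First combine the drone and relativistic rocket (S''→S'): u₁ = (0.3618 + 0.7277)/(1 + 0.3618×0.7277) = 1.0895/1.26328186 = 0.86244.
Then combine with the cruiser (S'→S): u = (0.86244 + 0.483)/(1 + 0.86244×0.483) = 1.34544/1.41655852 = 0.94979.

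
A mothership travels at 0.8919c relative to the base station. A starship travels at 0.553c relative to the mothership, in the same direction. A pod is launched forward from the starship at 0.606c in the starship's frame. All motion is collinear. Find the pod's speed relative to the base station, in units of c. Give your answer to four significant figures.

0.9920c

First combine the pod and starship (S''→S'): u₁ = (0.606 + 0.553)/(1 + 0.606×0.553) = 1.159/1.335118 = 0.86809.
Then combine with the mothership (S'→S): u = (0.86809 + 0.8919)/(1 + 0.86809×0.8919) = 1.75999/1.774249471 = 0.99196.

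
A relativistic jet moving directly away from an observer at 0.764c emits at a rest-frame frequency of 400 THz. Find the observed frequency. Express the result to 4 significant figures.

Relativistic Doppler (source moving away): f_obs = f_src · √((1−β)/(1+β)).
With β = 0.764: factor = √(0.236/1.764) = 0.36577.
f_obs = 400 × 0.36577 = 146.3 THz.

146.3 THz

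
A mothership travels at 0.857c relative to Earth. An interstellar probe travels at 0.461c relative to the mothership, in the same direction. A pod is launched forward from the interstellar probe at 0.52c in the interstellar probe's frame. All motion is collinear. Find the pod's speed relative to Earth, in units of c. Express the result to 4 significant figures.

0.9822c

Apply u = (u'+v)/(1+u'v) twice. Pod in the mothership frame: (0.52+0.461)/(1+0.52·0.461) = 0.981/1.23972 = 0.79131c.
That velocity, transformed to the rest frame of Earth: (0.79131+0.857)/(1+0.79131·0.857) = 1.64831/1.67815267 = 0.98222c.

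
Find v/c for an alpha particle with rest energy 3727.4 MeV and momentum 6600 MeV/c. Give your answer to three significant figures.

0.871

βγ = pc/(mc²) = 6600/3727.4 = 1.7707.
Since γ² = 1 + (βγ)² = 4.13538, γ = √4.13538 = 2.03356, and β = (βγ)/γ = 1.7707/2.03356 = 0.871.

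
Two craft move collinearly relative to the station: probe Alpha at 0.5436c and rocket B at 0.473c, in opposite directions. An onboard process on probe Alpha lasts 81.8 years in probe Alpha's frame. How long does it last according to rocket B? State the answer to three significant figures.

139 years

The velocity of probe Alpha relative to rocket B is (0.5436 + 0.473)c / (1 + 0.5436×0.473) = 0.80867c; relative speed 0.80867c.
At |u| = 0.80867c, γ = (1 − 0.653947)^(−1/2) = 1.6999.
The clock on probe Alpha records proper time, so rocket B measures Δt = γΔτ = 1.6999 × 81.8 = 139 years.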